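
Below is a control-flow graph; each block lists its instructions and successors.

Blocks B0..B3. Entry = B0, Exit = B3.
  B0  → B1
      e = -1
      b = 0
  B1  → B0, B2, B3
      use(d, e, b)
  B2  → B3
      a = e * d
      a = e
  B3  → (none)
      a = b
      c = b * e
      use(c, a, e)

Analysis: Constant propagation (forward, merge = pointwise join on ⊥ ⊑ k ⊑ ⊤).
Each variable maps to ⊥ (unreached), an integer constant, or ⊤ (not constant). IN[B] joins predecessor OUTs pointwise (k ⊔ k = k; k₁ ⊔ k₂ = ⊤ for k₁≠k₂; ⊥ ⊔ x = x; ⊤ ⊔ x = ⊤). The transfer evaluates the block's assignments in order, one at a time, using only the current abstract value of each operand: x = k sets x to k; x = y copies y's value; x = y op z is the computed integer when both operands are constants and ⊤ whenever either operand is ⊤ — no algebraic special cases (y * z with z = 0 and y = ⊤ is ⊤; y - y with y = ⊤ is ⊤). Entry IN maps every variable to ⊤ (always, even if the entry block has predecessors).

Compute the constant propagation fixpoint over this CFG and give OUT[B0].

Fixpoint table:
  B0: | IN=(all ⊤) | OUT={b:0, e:-1; rest ⊤}
  B1: | IN={b:0, e:-1; rest ⊤} | OUT={b:0, e:-1; rest ⊤}
  B2: | IN={b:0, e:-1; rest ⊤} | OUT={a:-1, b:0, e:-1; rest ⊤}
  B3: | IN={b:0, e:-1; rest ⊤} | OUT={a:0, b:0, c:0, e:-1; rest ⊤}

Merge at B0 (entry node, so the boundary value (all ⊤) is joined with the incoming edge(s)): IN[B0] = (all ⊤) ⊔ OUT[B1] = {a: ⊤, b: ⊤, c: ⊤, d: ⊤, e: ⊤, f: ⊤}
Applying B0's transfer function to that IN value gives OUT[B0] (row B0 above).

Answer: {a: ⊤, b: 0, c: ⊤, d: ⊤, e: -1, f: ⊤}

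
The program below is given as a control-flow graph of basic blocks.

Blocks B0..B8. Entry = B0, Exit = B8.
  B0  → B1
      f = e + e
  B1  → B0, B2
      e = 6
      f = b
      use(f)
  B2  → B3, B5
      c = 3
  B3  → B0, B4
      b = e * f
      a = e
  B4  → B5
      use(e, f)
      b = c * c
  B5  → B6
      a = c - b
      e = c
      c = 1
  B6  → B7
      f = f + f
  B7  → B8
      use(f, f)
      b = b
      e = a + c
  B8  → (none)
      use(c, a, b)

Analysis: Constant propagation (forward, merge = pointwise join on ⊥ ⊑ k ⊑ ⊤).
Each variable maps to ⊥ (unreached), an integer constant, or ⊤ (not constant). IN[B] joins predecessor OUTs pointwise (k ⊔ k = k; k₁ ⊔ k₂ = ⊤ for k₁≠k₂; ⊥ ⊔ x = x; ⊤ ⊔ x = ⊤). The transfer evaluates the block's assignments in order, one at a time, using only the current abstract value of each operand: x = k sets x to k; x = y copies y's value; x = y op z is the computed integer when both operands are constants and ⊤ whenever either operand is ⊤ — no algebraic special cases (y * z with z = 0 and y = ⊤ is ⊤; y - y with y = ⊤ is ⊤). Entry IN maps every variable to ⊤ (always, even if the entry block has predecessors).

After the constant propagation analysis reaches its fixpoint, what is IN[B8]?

Answer: {a: ⊤, b: ⊤, c: 1, d: ⊤, e: ⊤, f: ⊤}

Derivation:
Per-block solution:
  B0:   IN=(all ⊤)   OUT=(all ⊤)
  B1:   IN=(all ⊤)   OUT={e:6; rest ⊤}
  B2:   IN={e:6; rest ⊤}   OUT={c:3, e:6; rest ⊤}
  B3:   IN={c:3, e:6; rest ⊤}   OUT={a:6, c:3, e:6; rest ⊤}
  B4:   IN={a:6, c:3, e:6; rest ⊤}   OUT={a:6, b:9, c:3, e:6; rest ⊤}
  B5:   IN={c:3, e:6; rest ⊤}   OUT={c:1, e:3; rest ⊤}
  B6:   IN={c:1, e:3; rest ⊤}   OUT={c:1, e:3; rest ⊤}
  B7:   IN={c:1, e:3; rest ⊤}   OUT={c:1; rest ⊤}
  B8:   IN={c:1; rest ⊤}   OUT={c:1; rest ⊤}

Merge at B8: IN[B8] = OUT[B7] = {a: ⊤, b: ⊤, c: 1, d: ⊤, e: ⊤, f: ⊤}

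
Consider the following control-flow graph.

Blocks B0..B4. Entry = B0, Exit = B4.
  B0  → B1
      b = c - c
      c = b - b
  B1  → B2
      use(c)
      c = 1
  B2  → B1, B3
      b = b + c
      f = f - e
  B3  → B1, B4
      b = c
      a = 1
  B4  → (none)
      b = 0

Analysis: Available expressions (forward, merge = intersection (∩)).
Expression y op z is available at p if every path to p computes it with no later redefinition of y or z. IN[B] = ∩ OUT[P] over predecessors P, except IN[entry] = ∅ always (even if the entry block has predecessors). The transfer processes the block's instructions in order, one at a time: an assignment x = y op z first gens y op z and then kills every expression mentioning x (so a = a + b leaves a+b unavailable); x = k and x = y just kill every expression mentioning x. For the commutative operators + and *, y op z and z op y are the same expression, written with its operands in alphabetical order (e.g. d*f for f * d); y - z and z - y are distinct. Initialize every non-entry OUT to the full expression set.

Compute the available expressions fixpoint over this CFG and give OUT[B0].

Per-block solution:
  B0:  IN={}  OUT={b-b}
  B1:  IN={}  OUT={}
  B2:  IN={}  OUT={}
  B3:  IN={}  OUT={}
  B4:  IN={}  OUT={}

B0 is the boundary node: IN[B0] = {}
Applying B0's transfer function to that IN value gives OUT[B0] (row B0 above).

Answer: {b-b}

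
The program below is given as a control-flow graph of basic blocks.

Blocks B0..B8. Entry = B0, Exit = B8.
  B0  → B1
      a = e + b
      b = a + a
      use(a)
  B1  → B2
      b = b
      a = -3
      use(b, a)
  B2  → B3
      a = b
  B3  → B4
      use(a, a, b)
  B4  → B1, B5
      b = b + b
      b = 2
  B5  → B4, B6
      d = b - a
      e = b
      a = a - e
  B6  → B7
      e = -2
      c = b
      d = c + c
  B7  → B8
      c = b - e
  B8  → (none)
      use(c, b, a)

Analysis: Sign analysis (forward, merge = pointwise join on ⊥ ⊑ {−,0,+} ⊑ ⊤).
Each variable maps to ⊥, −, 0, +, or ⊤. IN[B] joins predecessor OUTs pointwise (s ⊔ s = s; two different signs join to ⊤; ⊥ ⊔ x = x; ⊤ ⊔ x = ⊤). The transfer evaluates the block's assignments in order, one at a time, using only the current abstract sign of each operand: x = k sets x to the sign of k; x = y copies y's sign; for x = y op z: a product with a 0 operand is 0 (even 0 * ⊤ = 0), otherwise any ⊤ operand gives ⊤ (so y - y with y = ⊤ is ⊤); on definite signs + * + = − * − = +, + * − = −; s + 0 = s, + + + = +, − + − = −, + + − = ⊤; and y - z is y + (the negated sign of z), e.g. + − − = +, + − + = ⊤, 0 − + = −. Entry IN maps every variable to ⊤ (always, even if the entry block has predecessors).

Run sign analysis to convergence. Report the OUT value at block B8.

Answer: {a: ⊤, b: +, c: +, d: +, e: -, f: ⊤}

Derivation:
Fixpoint table:
  B0:   IN=(all ⊤)   OUT=(all ⊤)
  B1:   IN=(all ⊤)   OUT={a:-; rest ⊤}
  B2:   IN={a:-; rest ⊤}   OUT=(all ⊤)
  B3:   IN=(all ⊤)   OUT=(all ⊤)
  B4:   IN=(all ⊤)   OUT={b:+; rest ⊤}
  B5:   IN={b:+; rest ⊤}   OUT={b:+, e:+; rest ⊤}
  B6:   IN={b:+, e:+; rest ⊤}   OUT={b:+, c:+, d:+, e:-; rest ⊤}
  B7:   IN={b:+, c:+, d:+, e:-; rest ⊤}   OUT={b:+, c:+, d:+, e:-; rest ⊤}
  B8:   IN={b:+, c:+, d:+, e:-; rest ⊤}   OUT={b:+, c:+, d:+, e:-; rest ⊤}

Merge at B8: IN[B8] = OUT[B7] = {a: ⊤, b: +, c: +, d: +, e: -, f: ⊤}
Applying B8's transfer function to that IN value gives OUT[B8] (row B8 above).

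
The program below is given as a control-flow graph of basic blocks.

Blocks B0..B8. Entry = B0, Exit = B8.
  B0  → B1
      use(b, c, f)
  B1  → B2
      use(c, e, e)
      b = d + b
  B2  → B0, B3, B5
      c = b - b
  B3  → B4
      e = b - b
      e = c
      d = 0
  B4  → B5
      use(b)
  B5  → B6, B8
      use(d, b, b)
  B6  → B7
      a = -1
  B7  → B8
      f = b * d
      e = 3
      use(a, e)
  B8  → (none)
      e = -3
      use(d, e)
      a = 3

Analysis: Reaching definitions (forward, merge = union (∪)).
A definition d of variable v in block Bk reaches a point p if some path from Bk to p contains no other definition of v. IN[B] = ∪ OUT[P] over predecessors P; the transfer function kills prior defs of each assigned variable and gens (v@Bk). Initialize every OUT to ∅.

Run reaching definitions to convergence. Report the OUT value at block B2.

Converged values:
  B0:  IN={b@B1, c@B2}  OUT={b@B1, c@B2}
  B1:  IN={b@B1, c@B2}  OUT={b@B1, c@B2}
  B2:  IN={b@B1, c@B2}  OUT={b@B1, c@B2}
  B3:  IN={b@B1, c@B2}  OUT={b@B1, c@B2, d@B3, e@B3}
  B4:  IN={b@B1, c@B2, d@B3, e@B3}  OUT={b@B1, c@B2, d@B3, e@B3}
  B5:  IN={b@B1, c@B2, d@B3, e@B3}  OUT={b@B1, c@B2, d@B3, e@B3}
  B6:  IN={b@B1, c@B2, d@B3, e@B3}  OUT={a@B6, b@B1, c@B2, d@B3, e@B3}
  B7:  IN={a@B6, b@B1, c@B2, d@B3, e@B3}  OUT={a@B6, b@B1, c@B2, d@B3, e@B7, f@B7}
  B8:  IN={a@B6, b@B1, c@B2, d@B3, e@B3, e@B7, f@B7}  OUT={a@B8, b@B1, c@B2, d@B3, e@B8, f@B7}

Merge at B2: IN[B2] = OUT[B1] = {b@B1, c@B2}
Applying B2's transfer function to that IN value gives OUT[B2] (row B2 above).

Answer: {b@B1, c@B2}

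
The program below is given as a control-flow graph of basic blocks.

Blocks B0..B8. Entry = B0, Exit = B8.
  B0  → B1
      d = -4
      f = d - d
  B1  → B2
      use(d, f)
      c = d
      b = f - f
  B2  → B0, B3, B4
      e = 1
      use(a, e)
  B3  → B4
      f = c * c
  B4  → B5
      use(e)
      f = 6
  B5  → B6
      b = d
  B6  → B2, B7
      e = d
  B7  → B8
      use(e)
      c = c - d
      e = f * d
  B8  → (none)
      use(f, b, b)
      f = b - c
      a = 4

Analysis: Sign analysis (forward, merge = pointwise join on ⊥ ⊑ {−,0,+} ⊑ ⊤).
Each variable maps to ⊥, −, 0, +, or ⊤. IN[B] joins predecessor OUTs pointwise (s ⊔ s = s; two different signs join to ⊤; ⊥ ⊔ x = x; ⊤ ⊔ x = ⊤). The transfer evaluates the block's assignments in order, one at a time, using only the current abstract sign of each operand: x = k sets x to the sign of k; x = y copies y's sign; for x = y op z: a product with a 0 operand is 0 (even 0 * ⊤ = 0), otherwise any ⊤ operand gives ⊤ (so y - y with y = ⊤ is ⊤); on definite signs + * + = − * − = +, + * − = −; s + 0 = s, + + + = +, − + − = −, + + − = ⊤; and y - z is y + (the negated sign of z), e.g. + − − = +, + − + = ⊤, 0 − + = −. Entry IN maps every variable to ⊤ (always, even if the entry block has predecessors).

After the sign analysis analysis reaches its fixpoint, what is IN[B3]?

Answer: {a: ⊤, b: ⊤, c: -, d: -, e: +, f: ⊤}

Derivation:
Per-block solution:
  B0:   IN=(all ⊤)   OUT={d:-; rest ⊤}
  B1:   IN={d:-; rest ⊤}   OUT={c:-, d:-; rest ⊤}
  B2:   IN={c:-, d:-; rest ⊤}   OUT={c:-, d:-, e:+; rest ⊤}
  B3:   IN={c:-, d:-, e:+; rest ⊤}   OUT={c:-, d:-, e:+, f:+; rest ⊤}
  B4:   IN={c:-, d:-, e:+; rest ⊤}   OUT={c:-, d:-, e:+, f:+; rest ⊤}
  B5:   IN={c:-, d:-, e:+, f:+; rest ⊤}   OUT={b:-, c:-, d:-, e:+, f:+; rest ⊤}
  B6:   IN={b:-, c:-, d:-, e:+, f:+; rest ⊤}   OUT={b:-, c:-, d:-, e:-, f:+; rest ⊤}
  B7:   IN={b:-, c:-, d:-, e:-, f:+; rest ⊤}   OUT={b:-, d:-, e:-, f:+; rest ⊤}
  B8:   IN={b:-, d:-, e:-, f:+; rest ⊤}   OUT={a:+, b:-, d:-, e:-; rest ⊤}

Merge at B3: IN[B3] = OUT[B2] = {a: ⊤, b: ⊤, c: -, d: -, e: +, f: ⊤}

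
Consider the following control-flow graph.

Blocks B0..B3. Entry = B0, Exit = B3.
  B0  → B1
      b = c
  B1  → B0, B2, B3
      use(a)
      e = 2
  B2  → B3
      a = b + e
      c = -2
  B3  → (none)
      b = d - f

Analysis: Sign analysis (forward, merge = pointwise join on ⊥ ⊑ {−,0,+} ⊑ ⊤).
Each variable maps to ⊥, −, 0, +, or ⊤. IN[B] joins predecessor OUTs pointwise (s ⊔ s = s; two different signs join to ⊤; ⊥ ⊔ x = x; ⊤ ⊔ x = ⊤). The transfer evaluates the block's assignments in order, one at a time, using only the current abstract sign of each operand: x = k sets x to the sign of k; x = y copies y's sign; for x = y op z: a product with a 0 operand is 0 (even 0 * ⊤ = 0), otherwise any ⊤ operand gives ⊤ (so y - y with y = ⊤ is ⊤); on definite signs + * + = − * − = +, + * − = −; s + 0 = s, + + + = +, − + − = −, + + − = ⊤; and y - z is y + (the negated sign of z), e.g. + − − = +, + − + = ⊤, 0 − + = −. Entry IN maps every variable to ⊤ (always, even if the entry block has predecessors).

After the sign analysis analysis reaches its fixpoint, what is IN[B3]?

Answer: {a: ⊤, b: ⊤, c: ⊤, d: ⊤, e: +, f: ⊤}

Working:
Per-block solution:
  B0: | IN=(all ⊤) | OUT=(all ⊤)
  B1: | IN=(all ⊤) | OUT={e:+; rest ⊤}
  B2: | IN={e:+; rest ⊤} | OUT={c:-, e:+; rest ⊤}
  B3: | IN={e:+; rest ⊤} | OUT={e:+; rest ⊤}

Merge at B3: IN[B3] = OUT[B1] ⊔ OUT[B2] = {a: ⊤, b: ⊤, c: ⊤, d: ⊤, e: +, f: ⊤}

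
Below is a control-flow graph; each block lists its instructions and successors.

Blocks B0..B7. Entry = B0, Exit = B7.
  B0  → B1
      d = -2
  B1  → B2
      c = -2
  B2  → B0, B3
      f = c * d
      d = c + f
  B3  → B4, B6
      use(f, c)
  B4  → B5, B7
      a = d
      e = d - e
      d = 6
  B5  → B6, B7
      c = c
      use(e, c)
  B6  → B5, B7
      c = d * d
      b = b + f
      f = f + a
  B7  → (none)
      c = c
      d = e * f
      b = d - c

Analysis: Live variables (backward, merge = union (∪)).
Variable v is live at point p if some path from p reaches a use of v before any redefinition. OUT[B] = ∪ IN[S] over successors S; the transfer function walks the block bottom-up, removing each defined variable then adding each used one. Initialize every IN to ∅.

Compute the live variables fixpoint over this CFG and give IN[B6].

Answer: {a, b, d, e, f}

Trace:
Converged values:
  B0:   IN={a, b, e}   OUT={a, b, d, e}
  B1:   IN={a, b, d, e}   OUT={a, b, c, d, e}
  B2:   IN={a, b, c, d, e}   OUT={a, b, c, d, e, f}
  B3:   IN={a, b, c, d, e, f}   OUT={a, b, c, d, e, f}
  B4:   IN={b, c, d, e, f}   OUT={a, b, c, d, e, f}
  B5:   IN={a, b, c, d, e, f}   OUT={a, b, c, d, e, f}
  B6:   IN={a, b, d, e, f}   OUT={a, b, c, d, e, f}
  B7:   IN={c, e, f}   OUT={}

Merge at B6: OUT[B6] = IN[B5] ⊔ IN[B7] = {a, b, c, d, e, f}
Applying B6's transfer function to that OUT value gives IN[B6] (row B6 above).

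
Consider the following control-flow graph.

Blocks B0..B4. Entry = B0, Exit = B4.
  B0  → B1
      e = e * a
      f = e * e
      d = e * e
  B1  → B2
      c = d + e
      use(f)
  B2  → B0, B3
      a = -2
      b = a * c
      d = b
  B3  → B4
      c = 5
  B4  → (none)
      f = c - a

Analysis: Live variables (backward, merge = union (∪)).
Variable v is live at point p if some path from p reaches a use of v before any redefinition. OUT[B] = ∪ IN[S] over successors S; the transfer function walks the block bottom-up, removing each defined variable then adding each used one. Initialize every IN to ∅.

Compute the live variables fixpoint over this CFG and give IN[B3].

Fixpoint table:
  B0:   IN={a, e}   OUT={d, e, f}
  B1:   IN={d, e, f}   OUT={c, e}
  B2:   IN={c, e}   OUT={a, e}
  B3:   IN={a}   OUT={a, c}
  B4:   IN={a, c}   OUT={}

Merge at B3: OUT[B3] = IN[B4] = {a, c}
Applying B3's transfer function to that OUT value gives IN[B3] (row B3 above).

Answer: {a}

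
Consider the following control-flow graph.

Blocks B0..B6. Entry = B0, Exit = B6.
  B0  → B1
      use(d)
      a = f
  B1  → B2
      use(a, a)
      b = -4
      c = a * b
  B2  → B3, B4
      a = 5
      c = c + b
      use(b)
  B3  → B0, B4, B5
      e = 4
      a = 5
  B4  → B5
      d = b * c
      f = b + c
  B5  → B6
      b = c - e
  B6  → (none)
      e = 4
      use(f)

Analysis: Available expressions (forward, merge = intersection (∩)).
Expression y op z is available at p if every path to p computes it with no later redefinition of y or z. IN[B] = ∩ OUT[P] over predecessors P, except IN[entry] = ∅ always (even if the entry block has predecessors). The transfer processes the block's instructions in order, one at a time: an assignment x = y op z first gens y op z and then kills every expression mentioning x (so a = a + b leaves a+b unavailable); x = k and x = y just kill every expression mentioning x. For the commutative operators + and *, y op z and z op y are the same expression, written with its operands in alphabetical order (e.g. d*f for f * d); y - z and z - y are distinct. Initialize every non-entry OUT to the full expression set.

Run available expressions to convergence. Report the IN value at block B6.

Converged values:
  B0:  IN={}  OUT={}
  B1:  IN={}  OUT={a*b}
  B2:  IN={a*b}  OUT={}
  B3:  IN={}  OUT={}
  B4:  IN={}  OUT={b*c, b+c}
  B5:  IN={}  OUT={c-e}
  B6:  IN={c-e}  OUT={}

Merge at B6: IN[B6] = OUT[B5] = {c-e}

Answer: {c-e}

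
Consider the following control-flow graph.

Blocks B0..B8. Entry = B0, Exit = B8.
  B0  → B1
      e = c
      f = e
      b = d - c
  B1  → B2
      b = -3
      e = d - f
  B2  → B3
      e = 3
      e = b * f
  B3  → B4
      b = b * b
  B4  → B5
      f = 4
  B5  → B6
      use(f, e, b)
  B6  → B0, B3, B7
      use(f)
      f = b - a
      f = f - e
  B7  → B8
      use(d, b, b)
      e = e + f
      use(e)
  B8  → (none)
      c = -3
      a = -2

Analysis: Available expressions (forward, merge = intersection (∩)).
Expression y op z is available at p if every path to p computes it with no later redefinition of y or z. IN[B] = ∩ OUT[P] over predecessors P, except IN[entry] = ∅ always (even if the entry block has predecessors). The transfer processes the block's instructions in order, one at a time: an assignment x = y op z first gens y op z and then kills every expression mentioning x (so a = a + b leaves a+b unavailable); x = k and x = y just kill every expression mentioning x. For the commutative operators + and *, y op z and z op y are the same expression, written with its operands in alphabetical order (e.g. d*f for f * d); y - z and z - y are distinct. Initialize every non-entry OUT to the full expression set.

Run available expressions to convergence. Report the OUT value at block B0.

Answer: {d-c}

Trace:
Converged values:
  B0:  IN={}  OUT={d-c}
  B1:  IN={d-c}  OUT={d-c, d-f}
  B2:  IN={d-c, d-f}  OUT={b*f, d-c, d-f}
  B3:  IN={d-c}  OUT={d-c}
  B4:  IN={d-c}  OUT={d-c}
  B5:  IN={d-c}  OUT={d-c}
  B6:  IN={d-c}  OUT={b-a, d-c}
  B7:  IN={b-a, d-c}  OUT={b-a, d-c}
  B8:  IN={b-a, d-c}  OUT={}

Merge at B0 (entry node, so the boundary value {} is joined with the incoming edge(s)): IN[B0] = {} ∩ OUT[B6] = {}
Applying B0's transfer function to that IN value gives OUT[B0] (row B0 above).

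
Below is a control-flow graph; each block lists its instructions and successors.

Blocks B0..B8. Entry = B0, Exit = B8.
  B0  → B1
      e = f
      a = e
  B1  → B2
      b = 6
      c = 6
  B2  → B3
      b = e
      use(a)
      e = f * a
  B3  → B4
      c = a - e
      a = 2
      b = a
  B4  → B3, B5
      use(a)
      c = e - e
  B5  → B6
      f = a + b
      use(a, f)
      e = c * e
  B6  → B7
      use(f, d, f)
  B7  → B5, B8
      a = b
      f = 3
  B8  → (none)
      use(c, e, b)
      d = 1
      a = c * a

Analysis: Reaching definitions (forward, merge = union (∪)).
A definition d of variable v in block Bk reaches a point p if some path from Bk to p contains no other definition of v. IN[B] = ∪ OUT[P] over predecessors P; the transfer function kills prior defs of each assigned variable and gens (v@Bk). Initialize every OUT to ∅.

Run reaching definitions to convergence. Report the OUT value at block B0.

Answer: {a@B0, e@B0}

Derivation:
Per-block solution:
  B0:   IN={}   OUT={a@B0, e@B0}
  B1:   IN={a@B0, e@B0}   OUT={a@B0, b@B1, c@B1, e@B0}
  B2:   IN={a@B0, b@B1, c@B1, e@B0}   OUT={a@B0, b@B2, c@B1, e@B2}
  B3:   IN={a@B0, a@B3, b@B2, b@B3, c@B1, c@B4, e@B2}   OUT={a@B3, b@B3, c@B3, e@B2}
  B4:   IN={a@B3, b@B3, c@B3, e@B2}   OUT={a@B3, b@B3, c@B4, e@B2}
  B5:   IN={a@B3, a@B7, b@B3, c@B4, e@B2, e@B5, f@B7}   OUT={a@B3, a@B7, b@B3, c@B4, e@B5, f@B5}
  B6:   IN={a@B3, a@B7, b@B3, c@B4, e@B5, f@B5}   OUT={a@B3, a@B7, b@B3, c@B4, e@B5, f@B5}
  B7:   IN={a@B3, a@B7, b@B3, c@B4, e@B5, f@B5}   OUT={a@B7, b@B3, c@B4, e@B5, f@B7}
  B8:   IN={a@B7, b@B3, c@B4, e@B5, f@B7}   OUT={a@B8, b@B3, c@B4, d@B8, e@B5, f@B7}

B0 is the boundary node: IN[B0] = {}
Applying B0's transfer function to that IN value gives OUT[B0] (row B0 above).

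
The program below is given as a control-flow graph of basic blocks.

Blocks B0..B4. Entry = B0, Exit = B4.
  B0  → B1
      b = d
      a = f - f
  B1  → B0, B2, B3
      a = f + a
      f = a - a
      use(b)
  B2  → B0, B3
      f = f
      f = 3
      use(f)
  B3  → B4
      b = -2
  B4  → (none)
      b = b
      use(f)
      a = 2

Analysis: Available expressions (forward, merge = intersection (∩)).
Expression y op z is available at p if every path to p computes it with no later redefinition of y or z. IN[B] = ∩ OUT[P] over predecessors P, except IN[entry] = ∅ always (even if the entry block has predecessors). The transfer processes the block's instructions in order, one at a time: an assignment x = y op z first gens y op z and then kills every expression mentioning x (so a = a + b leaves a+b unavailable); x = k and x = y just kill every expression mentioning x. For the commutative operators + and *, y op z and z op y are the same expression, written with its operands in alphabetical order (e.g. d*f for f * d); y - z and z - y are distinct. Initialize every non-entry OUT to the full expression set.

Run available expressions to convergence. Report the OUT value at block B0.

Answer: {f-f}

Trace:
Converged values:
  B0: | IN={} | OUT={f-f}
  B1: | IN={f-f} | OUT={a-a}
  B2: | IN={a-a} | OUT={a-a}
  B3: | IN={a-a} | OUT={a-a}
  B4: | IN={a-a} | OUT={}

Merge at B0 (entry node, so the boundary value {} is joined with the incoming edge(s)): IN[B0] = {} ∩ OUT[B1] ∩ OUT[B2] = {}
Applying B0's transfer function to that IN value gives OUT[B0] (row B0 above).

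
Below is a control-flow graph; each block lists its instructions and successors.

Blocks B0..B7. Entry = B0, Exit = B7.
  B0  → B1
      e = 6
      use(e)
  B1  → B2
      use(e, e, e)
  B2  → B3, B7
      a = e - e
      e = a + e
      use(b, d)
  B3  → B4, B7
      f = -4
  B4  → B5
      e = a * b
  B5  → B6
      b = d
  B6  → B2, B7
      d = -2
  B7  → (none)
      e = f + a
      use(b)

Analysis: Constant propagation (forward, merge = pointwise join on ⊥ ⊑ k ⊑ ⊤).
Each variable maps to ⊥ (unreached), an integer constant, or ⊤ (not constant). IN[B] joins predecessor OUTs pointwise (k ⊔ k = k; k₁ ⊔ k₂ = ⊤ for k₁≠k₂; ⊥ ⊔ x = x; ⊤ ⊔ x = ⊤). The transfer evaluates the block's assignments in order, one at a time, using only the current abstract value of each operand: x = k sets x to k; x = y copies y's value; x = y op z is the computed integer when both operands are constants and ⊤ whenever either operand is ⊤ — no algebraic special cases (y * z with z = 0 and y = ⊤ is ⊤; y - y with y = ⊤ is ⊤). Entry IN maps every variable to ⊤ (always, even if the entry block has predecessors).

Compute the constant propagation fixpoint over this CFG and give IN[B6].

Fixpoint table:
  B0:  IN=(all ⊤)  OUT={e:6; rest ⊤}
  B1:  IN={e:6; rest ⊤}  OUT={e:6; rest ⊤}
  B2:  IN=(all ⊤)  OUT=(all ⊤)
  B3:  IN=(all ⊤)  OUT={f:-4; rest ⊤}
  B4:  IN={f:-4; rest ⊤}  OUT={f:-4; rest ⊤}
  B5:  IN={f:-4; rest ⊤}  OUT={f:-4; rest ⊤}
  B6:  IN={f:-4; rest ⊤}  OUT={d:-2, f:-4; rest ⊤}
  B7:  IN=(all ⊤)  OUT=(all ⊤)

Merge at B6: IN[B6] = OUT[B5] = {a: ⊤, b: ⊤, c: ⊤, d: ⊤, e: ⊤, f: -4}

Answer: {a: ⊤, b: ⊤, c: ⊤, d: ⊤, e: ⊤, f: -4}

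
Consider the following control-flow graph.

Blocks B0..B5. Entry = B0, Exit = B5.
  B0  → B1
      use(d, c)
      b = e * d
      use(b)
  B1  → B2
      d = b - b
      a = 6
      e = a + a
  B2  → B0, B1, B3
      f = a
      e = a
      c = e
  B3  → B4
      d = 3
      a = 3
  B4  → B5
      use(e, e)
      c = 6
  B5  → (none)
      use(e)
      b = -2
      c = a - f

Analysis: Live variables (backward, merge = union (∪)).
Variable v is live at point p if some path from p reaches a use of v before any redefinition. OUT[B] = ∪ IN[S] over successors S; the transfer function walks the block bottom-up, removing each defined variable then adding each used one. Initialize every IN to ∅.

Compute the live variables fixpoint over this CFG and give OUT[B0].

Per-block solution:
  B0:  IN={c, d, e}  OUT={b}
  B1:  IN={b}  OUT={a, b, d}
  B2:  IN={a, b, d}  OUT={b, c, d, e, f}
  B3:  IN={e, f}  OUT={a, e, f}
  B4:  IN={a, e, f}  OUT={a, e, f}
  B5:  IN={a, e, f}  OUT={}

Merge at B0: OUT[B0] = IN[B1] = {b}

Answer: {b}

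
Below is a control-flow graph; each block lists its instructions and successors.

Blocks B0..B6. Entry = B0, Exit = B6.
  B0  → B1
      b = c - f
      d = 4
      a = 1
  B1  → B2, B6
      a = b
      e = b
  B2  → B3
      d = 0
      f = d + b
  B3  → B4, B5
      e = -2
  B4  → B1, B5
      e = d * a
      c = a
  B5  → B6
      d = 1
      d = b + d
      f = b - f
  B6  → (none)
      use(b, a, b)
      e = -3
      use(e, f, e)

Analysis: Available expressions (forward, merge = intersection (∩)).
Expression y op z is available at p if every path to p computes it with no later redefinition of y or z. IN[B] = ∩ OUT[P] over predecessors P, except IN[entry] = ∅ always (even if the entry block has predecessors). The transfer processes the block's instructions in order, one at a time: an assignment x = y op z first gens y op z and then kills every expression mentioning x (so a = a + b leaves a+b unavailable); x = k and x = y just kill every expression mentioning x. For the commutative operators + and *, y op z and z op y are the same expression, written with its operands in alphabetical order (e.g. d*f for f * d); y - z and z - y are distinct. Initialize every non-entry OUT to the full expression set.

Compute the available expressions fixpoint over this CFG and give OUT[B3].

Fixpoint table:
  B0:   IN={}   OUT={c-f}
  B1:   IN={}   OUT={}
  B2:   IN={}   OUT={b+d}
  B3:   IN={b+d}   OUT={b+d}
  B4:   IN={b+d}   OUT={a*d, b+d}
  B5:   IN={b+d}   OUT={}
  B6:   IN={}   OUT={}

Merge at B3: IN[B3] = OUT[B2] = {b+d}
Applying B3's transfer function to that IN value gives OUT[B3] (row B3 above).

Answer: {b+d}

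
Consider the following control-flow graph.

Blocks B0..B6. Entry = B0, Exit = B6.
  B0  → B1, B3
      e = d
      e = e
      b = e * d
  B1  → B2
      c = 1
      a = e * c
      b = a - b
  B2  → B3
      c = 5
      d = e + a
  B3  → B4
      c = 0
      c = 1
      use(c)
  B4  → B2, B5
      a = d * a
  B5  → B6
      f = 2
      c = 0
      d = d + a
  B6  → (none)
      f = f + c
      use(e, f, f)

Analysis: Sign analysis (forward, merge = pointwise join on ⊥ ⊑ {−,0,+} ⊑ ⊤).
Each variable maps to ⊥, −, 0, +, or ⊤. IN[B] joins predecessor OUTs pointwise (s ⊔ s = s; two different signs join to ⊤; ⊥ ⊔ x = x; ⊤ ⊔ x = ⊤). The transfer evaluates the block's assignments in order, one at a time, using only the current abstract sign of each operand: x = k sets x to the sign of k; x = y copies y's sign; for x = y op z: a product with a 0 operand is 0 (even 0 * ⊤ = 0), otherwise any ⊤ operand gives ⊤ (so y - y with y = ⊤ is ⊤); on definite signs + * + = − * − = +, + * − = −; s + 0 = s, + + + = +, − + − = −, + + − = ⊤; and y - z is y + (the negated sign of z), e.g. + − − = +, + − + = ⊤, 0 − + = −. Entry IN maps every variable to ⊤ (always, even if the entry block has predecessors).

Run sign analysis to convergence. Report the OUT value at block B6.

Per-block solution:
  B0: | IN=(all ⊤) | OUT=(all ⊤)
  B1: | IN=(all ⊤) | OUT={c:+; rest ⊤}
  B2: | IN={c:+; rest ⊤} | OUT={c:+; rest ⊤}
  B3: | IN=(all ⊤) | OUT={c:+; rest ⊤}
  B4: | IN={c:+; rest ⊤} | OUT={c:+; rest ⊤}
  B5: | IN={c:+; rest ⊤} | OUT={c:0, f:+; rest ⊤}
  B6: | IN={c:0, f:+; rest ⊤} | OUT={c:0, f:+; rest ⊤}

Merge at B6: IN[B6] = OUT[B5] = {a: ⊤, b: ⊤, c: 0, d: ⊤, e: ⊤, f: +}
Applying B6's transfer function to that IN value gives OUT[B6] (row B6 above).

Answer: {a: ⊤, b: ⊤, c: 0, d: ⊤, e: ⊤, f: +}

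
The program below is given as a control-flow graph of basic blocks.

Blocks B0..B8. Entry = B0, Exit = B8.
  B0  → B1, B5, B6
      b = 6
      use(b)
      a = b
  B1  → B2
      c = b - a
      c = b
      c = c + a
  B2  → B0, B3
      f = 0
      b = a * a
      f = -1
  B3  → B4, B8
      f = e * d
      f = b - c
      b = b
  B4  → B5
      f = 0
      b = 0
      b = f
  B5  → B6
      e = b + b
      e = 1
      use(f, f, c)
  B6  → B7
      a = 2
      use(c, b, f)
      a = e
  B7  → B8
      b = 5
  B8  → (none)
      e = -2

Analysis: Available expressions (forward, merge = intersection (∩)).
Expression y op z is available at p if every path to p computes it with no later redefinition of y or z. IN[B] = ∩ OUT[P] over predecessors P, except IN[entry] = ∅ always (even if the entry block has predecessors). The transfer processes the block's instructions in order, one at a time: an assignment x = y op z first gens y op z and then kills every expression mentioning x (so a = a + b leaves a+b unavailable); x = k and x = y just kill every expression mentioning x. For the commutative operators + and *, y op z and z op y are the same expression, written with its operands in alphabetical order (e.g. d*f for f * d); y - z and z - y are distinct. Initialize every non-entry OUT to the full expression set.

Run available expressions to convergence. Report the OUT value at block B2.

Per-block solution:
  B0:  IN={}  OUT={}
  B1:  IN={}  OUT={b-a}
  B2:  IN={b-a}  OUT={a*a}
  B3:  IN={a*a}  OUT={a*a, d*e}
  B4:  IN={a*a, d*e}  OUT={a*a, d*e}
  B5:  IN={}  OUT={b+b}
  B6:  IN={}  OUT={}
  B7:  IN={}  OUT={}
  B8:  IN={}  OUT={}

Merge at B2: IN[B2] = OUT[B1] = {b-a}
Applying B2's transfer function to that IN value gives OUT[B2] (row B2 above).

Answer: {a*a}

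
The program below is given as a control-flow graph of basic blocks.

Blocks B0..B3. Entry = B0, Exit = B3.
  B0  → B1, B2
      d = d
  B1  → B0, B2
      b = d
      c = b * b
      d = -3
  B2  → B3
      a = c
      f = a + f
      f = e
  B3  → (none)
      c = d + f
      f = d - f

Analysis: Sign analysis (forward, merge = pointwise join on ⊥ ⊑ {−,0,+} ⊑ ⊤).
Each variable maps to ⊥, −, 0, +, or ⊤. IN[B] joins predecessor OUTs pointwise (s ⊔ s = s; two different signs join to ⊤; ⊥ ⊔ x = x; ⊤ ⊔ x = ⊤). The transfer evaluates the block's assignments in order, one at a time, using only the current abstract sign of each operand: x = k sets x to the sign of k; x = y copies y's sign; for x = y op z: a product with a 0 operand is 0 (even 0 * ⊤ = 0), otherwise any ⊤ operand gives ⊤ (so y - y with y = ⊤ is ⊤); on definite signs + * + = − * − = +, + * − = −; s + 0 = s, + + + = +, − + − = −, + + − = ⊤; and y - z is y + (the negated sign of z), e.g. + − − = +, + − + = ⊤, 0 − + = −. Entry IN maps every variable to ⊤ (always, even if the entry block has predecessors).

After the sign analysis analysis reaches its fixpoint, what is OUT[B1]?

Fixpoint table:
  B0:   IN=(all ⊤)   OUT=(all ⊤)
  B1:   IN=(all ⊤)   OUT={d:-; rest ⊤}
  B2:   IN=(all ⊤)   OUT=(all ⊤)
  B3:   IN=(all ⊤)   OUT=(all ⊤)

Merge at B1: IN[B1] = OUT[B0] = {a: ⊤, b: ⊤, c: ⊤, d: ⊤, e: ⊤, f: ⊤}
Applying B1's transfer function to that IN value gives OUT[B1] (row B1 above).

Answer: {a: ⊤, b: ⊤, c: ⊤, d: -, e: ⊤, f: ⊤}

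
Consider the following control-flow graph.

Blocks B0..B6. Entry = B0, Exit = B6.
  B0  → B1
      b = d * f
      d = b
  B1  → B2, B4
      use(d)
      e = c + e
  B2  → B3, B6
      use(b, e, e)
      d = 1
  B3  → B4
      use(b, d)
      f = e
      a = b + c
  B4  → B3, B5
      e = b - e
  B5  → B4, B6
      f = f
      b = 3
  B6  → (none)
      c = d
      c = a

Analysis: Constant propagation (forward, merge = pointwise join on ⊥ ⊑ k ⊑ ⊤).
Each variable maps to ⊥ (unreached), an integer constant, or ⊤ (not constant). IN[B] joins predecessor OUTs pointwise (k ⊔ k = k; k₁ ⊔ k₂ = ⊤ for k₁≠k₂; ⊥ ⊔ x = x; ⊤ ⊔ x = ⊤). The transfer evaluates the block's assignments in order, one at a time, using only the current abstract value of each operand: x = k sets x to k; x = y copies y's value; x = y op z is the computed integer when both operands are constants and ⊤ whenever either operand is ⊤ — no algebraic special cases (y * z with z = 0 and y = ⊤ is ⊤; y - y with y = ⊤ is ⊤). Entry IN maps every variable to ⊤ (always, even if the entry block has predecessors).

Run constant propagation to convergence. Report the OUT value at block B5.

Answer: {a: ⊤, b: 3, c: ⊤, d: ⊤, e: ⊤, f: ⊤}

Trace:
Converged values:
  B0: | IN=(all ⊤) | OUT=(all ⊤)
  B1: | IN=(all ⊤) | OUT=(all ⊤)
  B2: | IN=(all ⊤) | OUT={d:1; rest ⊤}
  B3: | IN=(all ⊤) | OUT=(all ⊤)
  B4: | IN=(all ⊤) | OUT=(all ⊤)
  B5: | IN=(all ⊤) | OUT={b:3; rest ⊤}
  B6: | IN=(all ⊤) | OUT=(all ⊤)

Merge at B5: IN[B5] = OUT[B4] = {a: ⊤, b: ⊤, c: ⊤, d: ⊤, e: ⊤, f: ⊤}
Applying B5's transfer function to that IN value gives OUT[B5] (row B5 above).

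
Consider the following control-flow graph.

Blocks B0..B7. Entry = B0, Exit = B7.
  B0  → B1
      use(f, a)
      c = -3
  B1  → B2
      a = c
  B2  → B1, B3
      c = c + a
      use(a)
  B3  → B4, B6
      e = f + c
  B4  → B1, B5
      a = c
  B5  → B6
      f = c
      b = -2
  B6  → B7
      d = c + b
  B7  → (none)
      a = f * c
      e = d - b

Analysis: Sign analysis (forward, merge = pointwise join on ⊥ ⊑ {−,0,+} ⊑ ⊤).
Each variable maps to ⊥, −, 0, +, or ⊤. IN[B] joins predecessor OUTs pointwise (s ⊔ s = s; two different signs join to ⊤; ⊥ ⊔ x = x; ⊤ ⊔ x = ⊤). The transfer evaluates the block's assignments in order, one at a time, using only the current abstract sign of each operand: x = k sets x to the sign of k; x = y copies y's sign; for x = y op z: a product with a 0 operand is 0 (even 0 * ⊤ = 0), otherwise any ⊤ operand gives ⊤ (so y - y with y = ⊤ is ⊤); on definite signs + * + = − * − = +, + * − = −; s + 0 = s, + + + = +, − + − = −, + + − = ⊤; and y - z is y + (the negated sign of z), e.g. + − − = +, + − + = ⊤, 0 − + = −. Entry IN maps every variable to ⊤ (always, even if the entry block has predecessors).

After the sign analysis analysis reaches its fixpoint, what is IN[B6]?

Per-block solution:
  B0:   IN=(all ⊤)   OUT={c:-; rest ⊤}
  B1:   IN={c:-; rest ⊤}   OUT={a:-, c:-; rest ⊤}
  B2:   IN={a:-, c:-; rest ⊤}   OUT={a:-, c:-; rest ⊤}
  B3:   IN={a:-, c:-; rest ⊤}   OUT={a:-, c:-; rest ⊤}
  B4:   IN={a:-, c:-; rest ⊤}   OUT={a:-, c:-; rest ⊤}
  B5:   IN={a:-, c:-; rest ⊤}   OUT={a:-, b:-, c:-, f:-; rest ⊤}
  B6:   IN={a:-, c:-; rest ⊤}   OUT={a:-, c:-; rest ⊤}
  B7:   IN={a:-, c:-; rest ⊤}   OUT={c:-; rest ⊤}

Merge at B6: IN[B6] = OUT[B3] ⊔ OUT[B5] = {a: -, b: ⊤, c: -, d: ⊤, e: ⊤, f: ⊤}

Answer: {a: -, b: ⊤, c: -, d: ⊤, e: ⊤, f: ⊤}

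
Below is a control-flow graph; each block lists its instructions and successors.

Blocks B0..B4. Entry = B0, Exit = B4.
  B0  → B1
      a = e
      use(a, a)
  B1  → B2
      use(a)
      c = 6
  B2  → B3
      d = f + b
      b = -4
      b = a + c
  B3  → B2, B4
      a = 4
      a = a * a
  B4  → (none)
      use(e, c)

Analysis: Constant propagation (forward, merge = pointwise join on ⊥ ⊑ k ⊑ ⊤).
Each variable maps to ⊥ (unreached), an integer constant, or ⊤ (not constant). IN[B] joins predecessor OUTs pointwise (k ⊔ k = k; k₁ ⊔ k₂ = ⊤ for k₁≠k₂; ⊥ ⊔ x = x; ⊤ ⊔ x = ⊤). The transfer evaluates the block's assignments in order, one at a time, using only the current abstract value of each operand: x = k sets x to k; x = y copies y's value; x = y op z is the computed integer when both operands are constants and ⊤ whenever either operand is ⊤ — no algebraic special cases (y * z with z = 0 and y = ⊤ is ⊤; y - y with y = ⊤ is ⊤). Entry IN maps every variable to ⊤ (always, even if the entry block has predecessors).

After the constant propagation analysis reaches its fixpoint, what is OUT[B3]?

Fixpoint table:
  B0: | IN=(all ⊤) | OUT=(all ⊤)
  B1: | IN=(all ⊤) | OUT={c:6; rest ⊤}
  B2: | IN={c:6; rest ⊤} | OUT={c:6; rest ⊤}
  B3: | IN={c:6; rest ⊤} | OUT={a:16, c:6; rest ⊤}
  B4: | IN={a:16, c:6; rest ⊤} | OUT={a:16, c:6; rest ⊤}

Merge at B3: IN[B3] = OUT[B2] = {a: ⊤, b: ⊤, c: 6, d: ⊤, e: ⊤, f: ⊤}
Applying B3's transfer function to that IN value gives OUT[B3] (row B3 above).

Answer: {a: 16, b: ⊤, c: 6, d: ⊤, e: ⊤, f: ⊤}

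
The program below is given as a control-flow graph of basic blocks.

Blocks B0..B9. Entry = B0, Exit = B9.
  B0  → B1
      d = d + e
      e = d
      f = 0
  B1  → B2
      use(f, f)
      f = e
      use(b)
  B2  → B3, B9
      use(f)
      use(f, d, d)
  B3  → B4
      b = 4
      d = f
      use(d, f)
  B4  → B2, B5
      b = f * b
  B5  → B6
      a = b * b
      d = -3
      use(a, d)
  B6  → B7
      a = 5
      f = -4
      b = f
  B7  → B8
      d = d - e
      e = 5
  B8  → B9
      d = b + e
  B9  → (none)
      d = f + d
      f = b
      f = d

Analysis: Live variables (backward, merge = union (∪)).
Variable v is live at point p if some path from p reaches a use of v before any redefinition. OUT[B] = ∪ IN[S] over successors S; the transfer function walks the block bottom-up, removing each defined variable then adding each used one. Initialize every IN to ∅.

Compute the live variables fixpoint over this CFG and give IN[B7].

Per-block solution:
  B0:   IN={b, d, e}   OUT={b, d, e, f}
  B1:   IN={b, d, e, f}   OUT={b, d, e, f}
  B2:   IN={b, d, e, f}   OUT={b, d, e, f}
  B3:   IN={e, f}   OUT={b, d, e, f}
  B4:   IN={b, d, e, f}   OUT={b, d, e, f}
  B5:   IN={b, e}   OUT={d, e}
  B6:   IN={d, e}   OUT={b, d, e, f}
  B7:   IN={b, d, e, f}   OUT={b, e, f}
  B8:   IN={b, e, f}   OUT={b, d, f}
  B9:   IN={b, d, f}   OUT={}

Merge at B7: OUT[B7] = IN[B8] = {b, e, f}
Applying B7's transfer function to that OUT value gives IN[B7] (row B7 above).

Answer: {b, d, e, f}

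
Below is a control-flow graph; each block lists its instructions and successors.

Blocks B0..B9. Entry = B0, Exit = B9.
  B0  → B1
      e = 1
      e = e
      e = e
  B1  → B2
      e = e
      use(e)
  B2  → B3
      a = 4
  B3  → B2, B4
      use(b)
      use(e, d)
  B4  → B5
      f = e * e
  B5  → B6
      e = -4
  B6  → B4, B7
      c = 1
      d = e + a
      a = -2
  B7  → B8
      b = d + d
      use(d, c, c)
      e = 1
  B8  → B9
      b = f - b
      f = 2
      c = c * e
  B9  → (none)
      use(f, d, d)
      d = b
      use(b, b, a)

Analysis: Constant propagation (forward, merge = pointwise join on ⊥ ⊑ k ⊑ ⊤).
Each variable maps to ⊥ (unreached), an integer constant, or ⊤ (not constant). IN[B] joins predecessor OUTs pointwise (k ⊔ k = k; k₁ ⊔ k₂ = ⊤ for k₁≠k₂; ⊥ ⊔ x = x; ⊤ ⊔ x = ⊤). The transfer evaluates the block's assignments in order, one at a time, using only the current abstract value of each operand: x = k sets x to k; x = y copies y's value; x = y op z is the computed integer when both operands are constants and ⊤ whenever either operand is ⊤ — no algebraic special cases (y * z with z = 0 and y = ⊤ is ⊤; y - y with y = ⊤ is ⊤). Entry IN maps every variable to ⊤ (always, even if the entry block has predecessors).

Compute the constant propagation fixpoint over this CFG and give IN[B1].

Answer: {a: ⊤, b: ⊤, c: ⊤, d: ⊤, e: 1, f: ⊤}

Working:
Fixpoint table:
  B0:  IN=(all ⊤)  OUT={e:1; rest ⊤}
  B1:  IN={e:1; rest ⊤}  OUT={e:1; rest ⊤}
  B2:  IN={e:1; rest ⊤}  OUT={a:4, e:1; rest ⊤}
  B3:  IN={a:4, e:1; rest ⊤}  OUT={a:4, e:1; rest ⊤}
  B4:  IN=(all ⊤)  OUT=(all ⊤)
  B5:  IN=(all ⊤)  OUT={e:-4; rest ⊤}
  B6:  IN={e:-4; rest ⊤}  OUT={a:-2, c:1, e:-4; rest ⊤}
  B7:  IN={a:-2, c:1, e:-4; rest ⊤}  OUT={a:-2, c:1, e:1; rest ⊤}
  B8:  IN={a:-2, c:1, e:1; rest ⊤}  OUT={a:-2, c:1, e:1, f:2; rest ⊤}
  B9:  IN={a:-2, c:1, e:1, f:2; rest ⊤}  OUT={a:-2, c:1, e:1, f:2; rest ⊤}

Merge at B1: IN[B1] = OUT[B0] = {a: ⊤, b: ⊤, c: ⊤, d: ⊤, e: 1, f: ⊤}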